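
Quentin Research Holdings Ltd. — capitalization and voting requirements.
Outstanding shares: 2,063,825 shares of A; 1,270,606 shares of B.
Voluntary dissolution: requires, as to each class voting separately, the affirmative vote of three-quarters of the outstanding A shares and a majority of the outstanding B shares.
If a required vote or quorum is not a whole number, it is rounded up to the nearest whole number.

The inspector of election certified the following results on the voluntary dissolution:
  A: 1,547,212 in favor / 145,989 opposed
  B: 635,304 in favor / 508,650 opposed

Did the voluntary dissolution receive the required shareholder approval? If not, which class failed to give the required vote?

A: 3/4 of 2063825 = 1547868.75, rounded up to 1547869; 1,547,869 required, 1,547,212 in favor — not approved.
B: a majority of 1270606 is 635304; 635,304 required, 635,304 in favor — approved.

Not approved — the A shares did not give the required vote.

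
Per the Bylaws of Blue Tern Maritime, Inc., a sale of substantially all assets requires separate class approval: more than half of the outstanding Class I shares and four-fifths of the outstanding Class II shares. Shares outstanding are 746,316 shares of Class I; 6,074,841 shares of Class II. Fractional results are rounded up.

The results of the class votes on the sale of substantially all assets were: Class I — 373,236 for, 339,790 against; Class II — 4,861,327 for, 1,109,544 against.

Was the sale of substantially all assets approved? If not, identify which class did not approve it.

Approved — every class gave the required vote.

Class I: a majority of 746316 is 373159; 373,159 required, 373,236 in favor — approved.
Class II: 4/5 of 6074841 = 4859872.80, rounded up to 4859873; 4,859,873 required, 4,861,327 in favor — approved.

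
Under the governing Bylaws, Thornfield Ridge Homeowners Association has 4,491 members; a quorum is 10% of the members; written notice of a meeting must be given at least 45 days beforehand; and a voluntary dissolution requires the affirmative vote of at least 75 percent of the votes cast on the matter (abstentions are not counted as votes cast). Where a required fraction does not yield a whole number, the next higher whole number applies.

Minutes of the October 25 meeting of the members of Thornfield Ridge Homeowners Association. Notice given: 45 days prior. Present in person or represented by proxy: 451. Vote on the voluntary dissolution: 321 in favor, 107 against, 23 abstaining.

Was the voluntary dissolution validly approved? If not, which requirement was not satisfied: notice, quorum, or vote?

Valid — all requirements satisfied.

Notice: 45 days given; 45 required. Satisfied.
Quorum: 10% of 4,491 = 449.10, rounded up to 450; 451 present. Satisfied.
Vote: requires three-fourths of the votes cast (451 − 23 abstaining = 428); 3/4 of 428 = 321, so 321 needed; 321 in favor. Satisfied.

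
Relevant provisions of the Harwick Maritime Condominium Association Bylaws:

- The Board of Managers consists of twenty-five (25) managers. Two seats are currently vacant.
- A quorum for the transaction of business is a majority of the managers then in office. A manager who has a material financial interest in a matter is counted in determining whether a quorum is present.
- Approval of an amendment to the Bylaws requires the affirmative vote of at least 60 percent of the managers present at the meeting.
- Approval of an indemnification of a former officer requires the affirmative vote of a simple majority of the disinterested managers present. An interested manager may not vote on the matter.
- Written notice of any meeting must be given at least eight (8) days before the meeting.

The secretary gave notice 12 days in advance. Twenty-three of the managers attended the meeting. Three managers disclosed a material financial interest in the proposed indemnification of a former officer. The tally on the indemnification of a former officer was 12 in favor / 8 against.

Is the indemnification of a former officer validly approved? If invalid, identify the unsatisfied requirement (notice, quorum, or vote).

Valid — all requirements satisfied.

Notice: 12 days given; 8 required (12 ≥ 8). Satisfied.
Quorum: 23 present (interested managers count toward quorum); quorum is 12. Satisfied.
Vote: the indemnification of a former officer requires a majority of the disinterested managers present (23 − 3 = 20). A majority of 20 is 11, so 11 affirmative votes are needed; 12 voted in favor. Satisfied.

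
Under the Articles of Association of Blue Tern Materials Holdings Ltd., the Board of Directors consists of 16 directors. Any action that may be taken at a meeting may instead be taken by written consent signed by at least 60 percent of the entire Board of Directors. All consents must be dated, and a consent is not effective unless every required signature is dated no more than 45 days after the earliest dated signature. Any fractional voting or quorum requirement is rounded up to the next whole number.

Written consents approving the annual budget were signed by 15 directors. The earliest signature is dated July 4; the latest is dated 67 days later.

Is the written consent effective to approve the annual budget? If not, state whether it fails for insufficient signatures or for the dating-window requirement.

Signatures required: at least 60 percent of 16 — 3/5 of 16 = 9.60, rounded up to 10, so 10 needed; 15 signed. Sufficient.
Dating window: the latest signature is 67 days after the earliest; the limit is 45 days. Outside the window.

Not effective — dating-window requirement not satisfied.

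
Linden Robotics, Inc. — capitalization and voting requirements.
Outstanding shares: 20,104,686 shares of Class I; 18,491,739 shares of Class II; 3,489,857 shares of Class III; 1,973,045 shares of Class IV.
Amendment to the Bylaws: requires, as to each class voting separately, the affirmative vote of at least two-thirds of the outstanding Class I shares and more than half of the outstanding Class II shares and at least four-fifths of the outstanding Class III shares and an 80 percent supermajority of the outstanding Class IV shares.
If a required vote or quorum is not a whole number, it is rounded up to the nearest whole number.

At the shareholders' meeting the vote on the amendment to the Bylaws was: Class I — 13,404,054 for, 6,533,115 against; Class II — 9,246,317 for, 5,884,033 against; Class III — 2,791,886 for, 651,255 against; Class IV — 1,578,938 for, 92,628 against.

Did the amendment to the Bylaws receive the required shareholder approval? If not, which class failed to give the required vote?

Approved — every class gave the required vote.

Class I: 2/3 of 20104686 = 13403124; 13,403,124 required, 13,404,054 in favor — approved.
Class II: a majority of 18491739 is 9245870; 9,245,870 required, 9,246,317 in favor — approved.
Class III: 4/5 of 3489857 = 2791885.60, rounded up to 2791886; 2,791,886 required, 2,791,886 in favor — approved.
Class IV: 4/5 of 1973045 = 1578436; 1,578,436 required, 1,578,938 in favor — approved.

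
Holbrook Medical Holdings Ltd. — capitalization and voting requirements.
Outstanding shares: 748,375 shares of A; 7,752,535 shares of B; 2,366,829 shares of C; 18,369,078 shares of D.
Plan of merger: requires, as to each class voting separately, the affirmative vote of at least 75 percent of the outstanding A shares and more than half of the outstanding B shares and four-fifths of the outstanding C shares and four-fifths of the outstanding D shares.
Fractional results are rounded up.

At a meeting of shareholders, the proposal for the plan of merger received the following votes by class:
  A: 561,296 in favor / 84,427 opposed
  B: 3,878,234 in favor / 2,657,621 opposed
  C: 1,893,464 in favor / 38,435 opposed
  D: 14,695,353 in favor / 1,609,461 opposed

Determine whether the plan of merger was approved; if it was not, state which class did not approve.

A: 3/4 of 748375 = 561281.25, rounded up to 561282; 561,282 required, 561,296 in favor — approved.
B: a majority of 7752535 is 3876268; 3,876,268 required, 3,878,234 in favor — approved.
C: 4/5 of 2366829 = 1893463.20, rounded up to 1893464; 1,893,464 required, 1,893,464 in favor — approved.
D: 4/5 of 18369078 = 14695262.40, rounded up to 14695263; 14,695,263 required, 14,695,353 in favor — approved.

Approved — every class gave the required vote.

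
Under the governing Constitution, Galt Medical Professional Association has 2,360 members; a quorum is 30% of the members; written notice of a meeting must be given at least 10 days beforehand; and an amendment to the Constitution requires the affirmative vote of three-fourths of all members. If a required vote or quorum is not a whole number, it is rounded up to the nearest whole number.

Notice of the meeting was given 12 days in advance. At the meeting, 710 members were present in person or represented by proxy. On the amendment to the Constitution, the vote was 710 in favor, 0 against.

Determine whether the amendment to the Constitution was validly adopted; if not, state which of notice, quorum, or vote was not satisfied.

Invalid — vote requirement not satisfied.

Notice: 12 days given; 10 required. Satisfied.
Quorum: 30% of 2,360 = 708; 710 present. Satisfied.
Vote: requires three-fourths of all members (2,360); 3/4 of 2360 = 1770, so 1,770 needed; 710 in favor. Not satisfied.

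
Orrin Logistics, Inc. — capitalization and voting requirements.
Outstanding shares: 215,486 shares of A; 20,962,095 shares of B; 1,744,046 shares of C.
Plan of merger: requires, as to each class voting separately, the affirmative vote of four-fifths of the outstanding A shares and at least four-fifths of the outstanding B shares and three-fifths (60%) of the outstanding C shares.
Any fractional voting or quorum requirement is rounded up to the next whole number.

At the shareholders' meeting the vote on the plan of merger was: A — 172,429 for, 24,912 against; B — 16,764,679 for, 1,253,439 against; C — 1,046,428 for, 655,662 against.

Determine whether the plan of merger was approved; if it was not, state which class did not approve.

Not approved — the B shares did not give the required vote.

A: 4/5 of 215486 = 172388.80, rounded up to 172389; 172,389 required, 172,429 in favor — approved.
B: 4/5 of 20962095 = 16769676; 16,769,676 required, 16,764,679 in favor — not approved.
C: 3/5 of 1744046 = 1046427.60, rounded up to 1046428; 1,046,428 required, 1,046,428 in favor — approved.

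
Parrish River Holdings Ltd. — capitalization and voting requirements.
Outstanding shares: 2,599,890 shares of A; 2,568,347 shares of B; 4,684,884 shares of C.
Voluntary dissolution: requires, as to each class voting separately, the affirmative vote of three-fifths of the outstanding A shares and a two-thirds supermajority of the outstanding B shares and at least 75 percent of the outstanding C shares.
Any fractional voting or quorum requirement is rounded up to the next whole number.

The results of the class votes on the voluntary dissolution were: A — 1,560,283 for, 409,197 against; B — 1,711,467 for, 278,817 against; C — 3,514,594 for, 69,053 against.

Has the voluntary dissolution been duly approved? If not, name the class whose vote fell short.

A: 3/5 of 2599890 = 1559934; 1,559,934 required, 1,560,283 in favor — approved.
B: 2/3 of 2568347 = 1712231.33, rounded up to 1712232; 1,712,232 required, 1,711,467 in favor — not approved.
C: 3/4 of 4684884 = 3513663; 3,513,663 required, 3,514,594 in favor — approved.

Not approved — the B shares did not give the required vote.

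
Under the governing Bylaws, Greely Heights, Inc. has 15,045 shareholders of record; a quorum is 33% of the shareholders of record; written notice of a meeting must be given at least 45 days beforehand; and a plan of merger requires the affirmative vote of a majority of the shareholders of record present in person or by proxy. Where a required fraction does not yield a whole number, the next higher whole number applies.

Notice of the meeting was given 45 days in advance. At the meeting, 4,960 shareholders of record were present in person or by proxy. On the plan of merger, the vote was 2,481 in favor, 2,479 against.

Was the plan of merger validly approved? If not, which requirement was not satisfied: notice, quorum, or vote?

Notice: 45 days given; 45 required. Satisfied.
Quorum: 33% of 15,045 = 4,964.85, rounded up to 4,965; 4,960 present. Not satisfied.
Vote: requires a majority of those present (4,960); a majority of 4960 is 2481, so 2,481 needed; 2,481 in favor. Satisfied.

Invalid — quorum requirement not satisfied.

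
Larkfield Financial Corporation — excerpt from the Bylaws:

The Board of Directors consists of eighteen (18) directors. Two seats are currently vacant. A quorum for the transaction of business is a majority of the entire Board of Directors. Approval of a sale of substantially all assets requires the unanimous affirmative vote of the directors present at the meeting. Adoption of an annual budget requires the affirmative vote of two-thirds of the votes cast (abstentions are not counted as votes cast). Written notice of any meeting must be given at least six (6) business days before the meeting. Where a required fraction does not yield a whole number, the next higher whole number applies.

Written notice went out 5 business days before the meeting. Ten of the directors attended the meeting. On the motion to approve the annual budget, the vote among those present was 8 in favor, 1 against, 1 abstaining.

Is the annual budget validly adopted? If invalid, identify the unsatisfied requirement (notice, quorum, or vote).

Invalid — notice requirement not satisfied.

Notice: 5 business days given; 6 required (5 < 6). Not satisfied.
Quorum: 10 present; quorum is 10. Satisfied.
Vote: the annual budget requires two-thirds of the votes cast (10 present − 1 abstaining = 9). 2/3 of 9 = 6, so 6 affirmative votes are needed; 8 voted in favor. Satisfied.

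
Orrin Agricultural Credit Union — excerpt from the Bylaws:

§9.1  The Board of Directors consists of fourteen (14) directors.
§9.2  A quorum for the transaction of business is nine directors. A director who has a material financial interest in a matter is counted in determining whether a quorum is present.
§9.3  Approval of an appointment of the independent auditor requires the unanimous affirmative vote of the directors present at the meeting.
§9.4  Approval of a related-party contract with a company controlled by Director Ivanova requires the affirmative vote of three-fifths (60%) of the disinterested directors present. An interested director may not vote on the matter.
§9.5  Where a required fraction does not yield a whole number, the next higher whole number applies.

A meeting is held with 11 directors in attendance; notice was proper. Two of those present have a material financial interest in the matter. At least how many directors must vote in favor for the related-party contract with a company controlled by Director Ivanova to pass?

The related-party contract with a company controlled by Director Ivanova requires three-fifths of the disinterested directors present (11 − 2 = 9).
3/5 of 9 = 5.40, rounded up to 6.

6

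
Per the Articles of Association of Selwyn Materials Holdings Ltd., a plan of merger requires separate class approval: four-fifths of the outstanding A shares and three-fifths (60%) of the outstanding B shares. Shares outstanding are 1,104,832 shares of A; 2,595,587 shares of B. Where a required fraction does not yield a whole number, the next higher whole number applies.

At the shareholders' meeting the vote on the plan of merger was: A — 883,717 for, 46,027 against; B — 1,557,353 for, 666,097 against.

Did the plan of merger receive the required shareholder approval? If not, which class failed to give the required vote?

Not approved — the A shares did not give the required vote.

A: 4/5 of 1104832 = 883865.60, rounded up to 883866; 883,866 required, 883,717 in favor — not approved.
B: 3/5 of 2595587 = 1557352.20, rounded up to 1557353; 1,557,353 required, 1,557,353 in favor — approved.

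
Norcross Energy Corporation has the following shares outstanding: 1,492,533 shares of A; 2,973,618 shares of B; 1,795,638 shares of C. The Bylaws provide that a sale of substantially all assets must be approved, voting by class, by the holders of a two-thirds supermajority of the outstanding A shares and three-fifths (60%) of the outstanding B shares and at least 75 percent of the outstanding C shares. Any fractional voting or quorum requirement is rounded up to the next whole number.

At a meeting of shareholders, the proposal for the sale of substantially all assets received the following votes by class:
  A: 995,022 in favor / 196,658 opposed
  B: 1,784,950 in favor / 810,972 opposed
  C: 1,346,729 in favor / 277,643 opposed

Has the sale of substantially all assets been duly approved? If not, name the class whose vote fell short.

A: 2/3 of 1492533 = 995022; 995,022 required, 995,022 in favor — approved.
B: 3/5 of 2973618 = 1784170.80, rounded up to 1784171; 1,784,171 required, 1,784,950 in favor — approved.
C: 3/4 of 1795638 = 1346728.50, rounded up to 1346729; 1,346,729 required, 1,346,729 in favor — approved.

Approved — every class gave the required vote.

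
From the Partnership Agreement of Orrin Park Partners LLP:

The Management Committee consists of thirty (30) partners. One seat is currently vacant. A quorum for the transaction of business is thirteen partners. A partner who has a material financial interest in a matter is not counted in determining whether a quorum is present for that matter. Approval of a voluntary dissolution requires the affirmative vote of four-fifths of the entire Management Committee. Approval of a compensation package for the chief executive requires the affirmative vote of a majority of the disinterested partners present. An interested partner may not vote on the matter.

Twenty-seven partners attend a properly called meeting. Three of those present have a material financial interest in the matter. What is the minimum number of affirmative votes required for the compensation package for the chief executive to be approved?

13

The compensation package for the chief executive requires a majority of the disinterested partners present (27 − 3 = 24).
A majority of 24 is 13.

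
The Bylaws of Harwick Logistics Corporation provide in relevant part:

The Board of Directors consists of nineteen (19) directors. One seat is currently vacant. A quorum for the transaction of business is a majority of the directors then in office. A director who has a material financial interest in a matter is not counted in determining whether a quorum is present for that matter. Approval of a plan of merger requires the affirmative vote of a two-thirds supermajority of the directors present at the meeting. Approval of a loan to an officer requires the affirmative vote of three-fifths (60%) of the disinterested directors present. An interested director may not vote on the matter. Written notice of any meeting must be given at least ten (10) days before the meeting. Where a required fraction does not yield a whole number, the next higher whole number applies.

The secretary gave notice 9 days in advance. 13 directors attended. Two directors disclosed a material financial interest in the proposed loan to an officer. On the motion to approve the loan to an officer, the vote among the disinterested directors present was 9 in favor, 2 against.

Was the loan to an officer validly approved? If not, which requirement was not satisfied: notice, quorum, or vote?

Invalid — notice requirement not satisfied.

Notice: 9 days given; 10 required (9 < 10). Not satisfied.
Quorum: 13 present, but the 2 interested directors do not count, leaving 11. Quorum is 10. Satisfied.
Vote: the loan to an officer requires three-fifths of the disinterested directors present (13 − 2 = 11). 3/5 of 11 = 6.60, rounded up to 7, so 7 affirmative votes are needed; 9 voted in favor. Satisfied.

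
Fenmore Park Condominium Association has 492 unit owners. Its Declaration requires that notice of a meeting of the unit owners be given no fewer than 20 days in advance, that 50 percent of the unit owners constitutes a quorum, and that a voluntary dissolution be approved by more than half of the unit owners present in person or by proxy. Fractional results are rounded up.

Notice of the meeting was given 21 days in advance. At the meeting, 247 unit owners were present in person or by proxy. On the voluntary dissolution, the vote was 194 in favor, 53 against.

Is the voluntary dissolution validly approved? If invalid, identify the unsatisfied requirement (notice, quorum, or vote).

Valid — all requirements satisfied.

Notice: 21 days given; 20 required. Satisfied.
Quorum: 50% of 492 = 246; 247 present. Satisfied.
Vote: requires a majority of those present (247); a majority of 247 is 124, so 124 needed; 194 in favor. Satisfied.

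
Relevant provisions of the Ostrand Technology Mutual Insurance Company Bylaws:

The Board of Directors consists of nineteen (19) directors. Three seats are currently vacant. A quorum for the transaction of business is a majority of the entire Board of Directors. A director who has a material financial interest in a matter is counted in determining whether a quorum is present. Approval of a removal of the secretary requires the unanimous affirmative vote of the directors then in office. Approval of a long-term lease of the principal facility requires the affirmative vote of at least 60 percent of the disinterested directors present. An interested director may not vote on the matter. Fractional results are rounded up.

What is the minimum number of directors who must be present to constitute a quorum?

A majority of 19 is 10.

10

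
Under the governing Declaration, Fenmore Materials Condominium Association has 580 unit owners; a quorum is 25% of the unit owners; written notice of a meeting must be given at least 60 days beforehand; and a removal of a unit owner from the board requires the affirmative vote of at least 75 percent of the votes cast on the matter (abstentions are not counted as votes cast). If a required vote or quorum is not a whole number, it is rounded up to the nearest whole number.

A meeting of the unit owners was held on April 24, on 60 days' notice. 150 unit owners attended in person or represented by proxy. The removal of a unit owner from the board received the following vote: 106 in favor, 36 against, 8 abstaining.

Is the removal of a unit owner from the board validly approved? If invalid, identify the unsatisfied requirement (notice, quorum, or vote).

Invalid — vote requirement not satisfied.

Notice: 60 days given; 60 required. Satisfied.
Quorum: 25% of 580 = 145; 150 present. Satisfied.
Vote: requires three-fourths of the votes cast (150 − 8 abstaining = 142); 3/4 of 142 = 106.50, rounded up to 107, so 107 needed; 106 in favor. Not satisfied.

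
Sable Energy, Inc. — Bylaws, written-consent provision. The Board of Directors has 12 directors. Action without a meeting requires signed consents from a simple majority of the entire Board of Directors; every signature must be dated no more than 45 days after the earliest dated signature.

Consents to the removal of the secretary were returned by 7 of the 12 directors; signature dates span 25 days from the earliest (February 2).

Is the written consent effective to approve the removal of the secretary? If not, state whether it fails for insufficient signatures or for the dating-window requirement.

Effective — both the signature and dating-window requirements are satisfied.

Signatures required: a simple majority of 12 — a majority of 12 is 7, so 7 needed; 7 signed. Sufficient.
Dating window: the latest signature is 25 days after the earliest; the limit is 45 days. Within the window.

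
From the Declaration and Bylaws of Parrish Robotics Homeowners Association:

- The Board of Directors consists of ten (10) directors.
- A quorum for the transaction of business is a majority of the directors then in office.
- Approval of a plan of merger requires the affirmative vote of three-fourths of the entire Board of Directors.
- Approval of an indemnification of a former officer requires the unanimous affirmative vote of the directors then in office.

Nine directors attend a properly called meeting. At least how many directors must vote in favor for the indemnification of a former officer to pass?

The indemnification of a former officer requires the unanimous vote of the directors then in office (10).
Unanimous means all 10.
(Only 9 can vote, so the indemnification of a former officer cannot pass at this meeting, but the required vote is still 10.)

10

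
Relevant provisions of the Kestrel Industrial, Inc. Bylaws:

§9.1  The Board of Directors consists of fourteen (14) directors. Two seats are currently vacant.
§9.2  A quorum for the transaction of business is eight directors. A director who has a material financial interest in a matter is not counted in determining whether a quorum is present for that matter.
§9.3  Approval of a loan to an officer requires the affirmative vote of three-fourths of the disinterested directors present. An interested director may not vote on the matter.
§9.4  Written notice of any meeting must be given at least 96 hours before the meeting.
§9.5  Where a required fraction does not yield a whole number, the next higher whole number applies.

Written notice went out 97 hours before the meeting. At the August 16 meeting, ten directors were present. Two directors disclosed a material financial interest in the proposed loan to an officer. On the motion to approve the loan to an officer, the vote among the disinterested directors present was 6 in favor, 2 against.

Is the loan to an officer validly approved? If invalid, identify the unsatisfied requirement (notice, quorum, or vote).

Valid — all requirements satisfied.

Notice: 97 hours given; 96 required (97 ≥ 96). Satisfied.
Quorum: 10 present, but the 2 interested directors do not count, leaving 8. Quorum is 8. Satisfied.
Vote: the loan to an officer requires three-fourths of the disinterested directors present (10 − 2 = 8). 3/4 of 8 = 6, so 6 affirmative votes are needed; 6 voted in favor. Satisfied.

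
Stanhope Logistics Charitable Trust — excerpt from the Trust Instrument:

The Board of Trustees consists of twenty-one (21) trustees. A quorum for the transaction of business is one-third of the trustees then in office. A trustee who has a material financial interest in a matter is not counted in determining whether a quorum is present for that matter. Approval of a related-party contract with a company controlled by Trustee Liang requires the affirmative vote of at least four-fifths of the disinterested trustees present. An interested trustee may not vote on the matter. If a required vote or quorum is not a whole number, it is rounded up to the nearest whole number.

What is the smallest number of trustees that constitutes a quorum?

1/3 of 21 = 7.

7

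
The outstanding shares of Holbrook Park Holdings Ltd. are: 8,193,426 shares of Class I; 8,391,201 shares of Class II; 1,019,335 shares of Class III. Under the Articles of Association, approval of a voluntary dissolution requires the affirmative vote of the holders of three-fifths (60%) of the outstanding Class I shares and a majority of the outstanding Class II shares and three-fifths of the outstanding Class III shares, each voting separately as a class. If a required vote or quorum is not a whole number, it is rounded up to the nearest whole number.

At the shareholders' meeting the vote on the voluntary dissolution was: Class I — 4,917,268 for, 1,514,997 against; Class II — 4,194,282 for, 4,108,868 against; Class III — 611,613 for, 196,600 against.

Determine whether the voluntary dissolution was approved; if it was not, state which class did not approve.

Not approved — the Class II shares did not give the required vote.

Class I: 3/5 of 8193426 = 4916055.60, rounded up to 4916056; 4,916,056 required, 4,917,268 in favor — approved.
Class II: a majority of 8391201 is 4195601; 4,195,601 required, 4,194,282 in favor — not approved.
Class III: 3/5 of 1019335 = 611601; 611,601 required, 611,613 in favor — approved.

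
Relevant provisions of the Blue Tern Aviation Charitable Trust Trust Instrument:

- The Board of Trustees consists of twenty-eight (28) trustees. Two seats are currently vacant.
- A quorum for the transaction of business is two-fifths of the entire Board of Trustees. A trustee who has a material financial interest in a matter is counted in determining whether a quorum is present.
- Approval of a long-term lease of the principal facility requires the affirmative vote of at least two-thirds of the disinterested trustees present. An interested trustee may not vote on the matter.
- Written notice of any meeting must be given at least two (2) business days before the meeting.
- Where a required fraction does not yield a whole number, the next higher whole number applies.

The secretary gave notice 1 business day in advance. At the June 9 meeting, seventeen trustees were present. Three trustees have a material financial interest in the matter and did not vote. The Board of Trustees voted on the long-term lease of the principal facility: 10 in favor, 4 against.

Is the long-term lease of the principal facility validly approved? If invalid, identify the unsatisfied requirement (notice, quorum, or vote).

Invalid — notice requirement not satisfied.

Notice: 1 business day given; 2 required (1 < 2). Not satisfied.
Quorum: 17 present (interested trustees count toward quorum); quorum is 12. Satisfied.
Vote: the long-term lease of the principal facility requires two-thirds of the disinterested trustees present (17 − 3 = 14). 2/3 of 14 = 9.33, rounded up to 10, so 10 affirmative votes are needed; 10 voted in favor. Satisfied.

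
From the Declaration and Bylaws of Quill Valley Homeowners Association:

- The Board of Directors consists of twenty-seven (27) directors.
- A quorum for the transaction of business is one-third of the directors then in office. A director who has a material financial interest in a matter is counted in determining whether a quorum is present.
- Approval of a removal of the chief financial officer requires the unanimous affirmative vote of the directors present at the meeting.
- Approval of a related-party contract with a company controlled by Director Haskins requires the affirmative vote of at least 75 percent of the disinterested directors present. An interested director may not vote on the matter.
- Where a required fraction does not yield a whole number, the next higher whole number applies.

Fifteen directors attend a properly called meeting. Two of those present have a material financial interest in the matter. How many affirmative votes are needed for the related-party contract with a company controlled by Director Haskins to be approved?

The related-party contract with a company controlled by Director Haskins requires three-fourths of the disinterested directors present (15 − 2 = 13).
3/4 of 13 = 9.75, rounded up to 10.

10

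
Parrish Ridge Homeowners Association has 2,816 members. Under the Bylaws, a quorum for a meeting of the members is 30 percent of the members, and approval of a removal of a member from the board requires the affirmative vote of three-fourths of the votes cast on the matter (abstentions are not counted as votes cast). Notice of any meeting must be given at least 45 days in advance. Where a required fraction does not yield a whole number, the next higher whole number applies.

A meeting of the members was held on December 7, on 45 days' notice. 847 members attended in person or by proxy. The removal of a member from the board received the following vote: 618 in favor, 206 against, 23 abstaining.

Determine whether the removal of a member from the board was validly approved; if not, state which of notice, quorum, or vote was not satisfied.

Valid — all requirements satisfied.

Notice: 45 days given; 45 required. Satisfied.
Quorum: 30% of 2,816 = 844.80, rounded up to 845; 847 present. Satisfied.
Vote: requires three-fourths of the votes cast (847 − 23 abstaining = 824); 3/4 of 824 = 618, so 618 needed; 618 in favor. Satisfied.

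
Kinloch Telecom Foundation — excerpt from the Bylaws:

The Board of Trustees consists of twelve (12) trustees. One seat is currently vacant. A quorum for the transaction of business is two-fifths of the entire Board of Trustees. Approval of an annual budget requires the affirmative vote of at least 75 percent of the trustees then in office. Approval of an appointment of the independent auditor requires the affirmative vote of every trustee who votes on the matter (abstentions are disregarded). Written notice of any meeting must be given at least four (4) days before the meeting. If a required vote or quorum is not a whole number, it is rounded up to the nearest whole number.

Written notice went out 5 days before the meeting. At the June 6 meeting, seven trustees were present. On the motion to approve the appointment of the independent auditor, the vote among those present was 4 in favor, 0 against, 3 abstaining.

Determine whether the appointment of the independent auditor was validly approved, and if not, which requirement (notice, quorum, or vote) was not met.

Notice: 5 days given; 4 required (5 ≥ 4). Satisfied.
Quorum: 7 present; quorum is 5. Satisfied.
Vote: the appointment of the independent auditor requires the unanimous vote of the votes cast (7 present − 3 abstaining = 4). Unanimous means all 4, so 4 affirmative votes are needed; 4 voted in favor. Satisfied.

Valid — all requirements satisfied.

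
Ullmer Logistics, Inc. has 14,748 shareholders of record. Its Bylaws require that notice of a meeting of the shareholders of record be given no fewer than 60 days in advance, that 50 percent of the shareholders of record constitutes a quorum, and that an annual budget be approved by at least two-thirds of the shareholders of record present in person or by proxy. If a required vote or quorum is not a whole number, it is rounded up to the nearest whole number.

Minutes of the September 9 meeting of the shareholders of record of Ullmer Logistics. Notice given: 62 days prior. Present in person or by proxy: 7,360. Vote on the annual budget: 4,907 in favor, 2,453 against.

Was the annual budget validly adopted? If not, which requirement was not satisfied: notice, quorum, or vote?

Invalid — quorum requirement not satisfied.

Notice: 62 days given; 60 required. Satisfied.
Quorum: 50% of 14,748 = 7,374; 7,360 present. Not satisfied.
Vote: requires two-thirds of those present (7,360); 2/3 of 7360 = 4906.67, rounded up to 4907, so 4,907 needed; 4,907 in favor. Satisfied.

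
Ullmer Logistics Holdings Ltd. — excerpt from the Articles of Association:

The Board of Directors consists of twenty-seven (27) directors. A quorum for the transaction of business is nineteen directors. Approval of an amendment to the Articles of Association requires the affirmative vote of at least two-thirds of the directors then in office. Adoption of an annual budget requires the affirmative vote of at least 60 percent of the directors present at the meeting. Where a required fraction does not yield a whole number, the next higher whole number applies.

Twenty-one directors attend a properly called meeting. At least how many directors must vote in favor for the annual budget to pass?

13

The annual budget requires three-fifths of the directors present (21).
3/5 of 21 = 12.60, rounded up to 13.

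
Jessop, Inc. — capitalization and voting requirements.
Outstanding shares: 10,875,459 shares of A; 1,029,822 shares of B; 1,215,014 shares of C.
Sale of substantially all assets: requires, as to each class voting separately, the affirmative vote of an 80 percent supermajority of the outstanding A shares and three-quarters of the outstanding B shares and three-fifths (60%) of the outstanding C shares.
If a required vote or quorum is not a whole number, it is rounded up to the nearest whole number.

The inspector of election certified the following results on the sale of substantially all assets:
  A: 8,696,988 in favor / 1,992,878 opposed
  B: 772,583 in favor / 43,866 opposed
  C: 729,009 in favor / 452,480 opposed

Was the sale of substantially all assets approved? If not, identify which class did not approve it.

A: 4/5 of 10875459 = 8700367.20, rounded up to 8700368; 8,700,368 required, 8,696,988 in favor — not approved.
B: 3/4 of 1029822 = 772366.50, rounded up to 772367; 772,367 required, 772,583 in favor — approved.
C: 3/5 of 1215014 = 729008.40, rounded up to 729009; 729,009 required, 729,009 in favor — approved.

Not approved — the A shares did not give the required vote.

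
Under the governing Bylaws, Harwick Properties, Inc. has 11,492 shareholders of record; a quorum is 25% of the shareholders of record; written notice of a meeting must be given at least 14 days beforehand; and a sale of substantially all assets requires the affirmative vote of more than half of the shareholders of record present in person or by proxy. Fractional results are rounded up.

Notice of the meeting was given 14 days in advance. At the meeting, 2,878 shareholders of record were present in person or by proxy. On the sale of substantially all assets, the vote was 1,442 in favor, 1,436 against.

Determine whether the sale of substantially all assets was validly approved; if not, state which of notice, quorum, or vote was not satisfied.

Valid — all requirements satisfied.

Notice: 14 days given; 14 required. Satisfied.
Quorum: 25% of 11,492 = 2,873; 2,878 present. Satisfied.
Vote: requires a majority of those present (2,878); a majority of 2878 is 1440, so 1,440 needed; 1,442 in favor. Satisfied.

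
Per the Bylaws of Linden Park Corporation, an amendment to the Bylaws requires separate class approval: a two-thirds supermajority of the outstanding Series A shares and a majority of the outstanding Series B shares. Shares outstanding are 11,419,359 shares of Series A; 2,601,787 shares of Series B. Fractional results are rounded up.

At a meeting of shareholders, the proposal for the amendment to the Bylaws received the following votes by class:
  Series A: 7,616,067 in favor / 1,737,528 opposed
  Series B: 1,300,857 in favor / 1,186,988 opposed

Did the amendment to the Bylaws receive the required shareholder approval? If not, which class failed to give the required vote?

Not approved — the Series B shares did not give the required vote.

Series A: 2/3 of 11419359 = 7612906; 7,612,906 required, 7,616,067 in favor — approved.
Series B: a majority of 2601787 is 1300894; 1,300,894 required, 1,300,857 in favor — not approved.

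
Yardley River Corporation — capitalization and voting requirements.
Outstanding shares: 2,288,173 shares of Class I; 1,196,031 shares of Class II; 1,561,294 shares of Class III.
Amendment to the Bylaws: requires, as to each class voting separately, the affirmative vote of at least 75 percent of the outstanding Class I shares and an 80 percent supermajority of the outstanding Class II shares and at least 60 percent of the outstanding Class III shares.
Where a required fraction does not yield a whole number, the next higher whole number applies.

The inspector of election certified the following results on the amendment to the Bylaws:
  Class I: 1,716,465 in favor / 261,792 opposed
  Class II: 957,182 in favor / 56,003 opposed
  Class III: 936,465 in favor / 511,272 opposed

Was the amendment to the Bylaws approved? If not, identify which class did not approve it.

Class I: 3/4 of 2288173 = 1716129.75, rounded up to 1716130; 1,716,130 required, 1,716,465 in favor — approved.
Class II: 4/5 of 1196031 = 956824.80, rounded up to 956825; 956,825 required, 957,182 in favor — approved.
Class III: 3/5 of 1561294 = 936776.40, rounded up to 936777; 936,777 required, 936,465 in favor — not approved.

Not approved — the Class III shares did not give the required vote.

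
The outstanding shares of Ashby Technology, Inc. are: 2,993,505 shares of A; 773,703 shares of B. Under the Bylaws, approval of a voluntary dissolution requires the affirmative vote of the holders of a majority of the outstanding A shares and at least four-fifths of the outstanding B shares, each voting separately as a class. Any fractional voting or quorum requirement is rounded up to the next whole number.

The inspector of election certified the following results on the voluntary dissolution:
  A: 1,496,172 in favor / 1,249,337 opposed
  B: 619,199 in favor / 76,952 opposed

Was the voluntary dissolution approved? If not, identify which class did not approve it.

A: a majority of 2993505 is 1496753; 1,496,753 required, 1,496,172 in favor — not approved.
B: 4/5 of 773703 = 618962.40, rounded up to 618963; 618,963 required, 619,199 in favor — approved.

Not approved — the A shares did not give the required vote.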